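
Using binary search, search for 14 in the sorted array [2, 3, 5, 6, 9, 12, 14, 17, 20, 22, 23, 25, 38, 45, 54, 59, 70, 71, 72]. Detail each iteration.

Binary search for 14 in [2, 3, 5, 6, 9, 12, 14, 17, 20, 22, 23, 25, 38, 45, 54, 59, 70, 71, 72]:

lo=0, hi=18, mid=9, arr[mid]=22 -> 22 > 14, search left half
lo=0, hi=8, mid=4, arr[mid]=9 -> 9 < 14, search right half
lo=5, hi=8, mid=6, arr[mid]=14 -> Found target at index 6!

Binary search finds 14 at index 6 after 3 comparisons. The search repeatedly halves the search space by comparing with the middle element.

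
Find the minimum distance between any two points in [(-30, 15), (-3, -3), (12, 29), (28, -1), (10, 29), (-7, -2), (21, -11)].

Computing all pairwise distances among 7 points:

d((-30, 15), (-3, -3)) = 32.45
d((-30, 15), (12, 29)) = 44.2719
d((-30, 15), (28, -1)) = 60.1664
d((-30, 15), (10, 29)) = 42.3792
d((-30, 15), (-7, -2)) = 28.6007
d((-30, 15), (21, -11)) = 57.2451
d((-3, -3), (12, 29)) = 35.3412
d((-3, -3), (28, -1)) = 31.0644
d((-3, -3), (10, 29)) = 34.5398
d((-3, -3), (-7, -2)) = 4.1231
d((-3, -3), (21, -11)) = 25.2982
d((12, 29), (28, -1)) = 34.0
d((12, 29), (10, 29)) = 2.0 <-- minimum
d((12, 29), (-7, -2)) = 36.3593
d((12, 29), (21, -11)) = 41.0
d((28, -1), (10, 29)) = 34.9857
d((28, -1), (-7, -2)) = 35.0143
d((28, -1), (21, -11)) = 12.2066
d((10, 29), (-7, -2)) = 35.3553
d((10, 29), (21, -11)) = 41.4849
d((-7, -2), (21, -11)) = 29.4109

Closest pair: (12, 29) and (10, 29) with distance 2.0

The closest pair is (12, 29) and (10, 29) with Euclidean distance 2.0. For 7 points, brute-force pairwise comparison is shown above. For large n, the divide-and-conquer algorithm (sort by x, recurse on halves, check the dividing strip) achieves O(n log n).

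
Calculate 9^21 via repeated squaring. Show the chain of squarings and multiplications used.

Computing 9^21 by squaring (build up from 9^1; each line after the first costs one multiplication):

9^1 = 9
9^2 = (9^1)^2 = 9^2 = 81
9^4 = (9^2)^2 = 81^2 = 6561
9^5 = 9 * 9^4 = 9 * 6561 = 59049
9^10 = (9^5)^2 = 59049^2 = 3486784401
9^20 = (9^10)^2 = 3486784401^2 = 12157665459056928801
9^21 = 9 * 9^20 = 9 * 12157665459056928801 = 109418989131512359209

Result: 109418989131512359209
Multiplications needed: 6 (6 lines after 9^1)

9^21 = 109418989131512359209. Using exponentiation by squaring, this requires 6 multiplications. The key idea: if the exponent is even, square the half-power; if odd, multiply by the base once.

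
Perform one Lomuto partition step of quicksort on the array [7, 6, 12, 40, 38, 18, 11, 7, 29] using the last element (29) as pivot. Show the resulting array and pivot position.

Lomuto partition with pivot = 29:

Initial array: [7, 6, 12, 40, 38, 18, 11, 7, 29]

arr[0]=7 <= 29: swap with position 0, array becomes [7, 6, 12, 40, 38, 18, 11, 7, 29]
arr[1]=6 <= 29: swap with position 1, array becomes [7, 6, 12, 40, 38, 18, 11, 7, 29]
arr[2]=12 <= 29: swap with position 2, array becomes [7, 6, 12, 40, 38, 18, 11, 7, 29]
arr[3]=40 > 29: no swap
arr[4]=38 > 29: no swap
arr[5]=18 <= 29: swap with position 3, array becomes [7, 6, 12, 18, 38, 40, 11, 7, 29]
arr[6]=11 <= 29: swap with position 4, array becomes [7, 6, 12, 18, 11, 40, 38, 7, 29]
arr[7]=7 <= 29: swap with position 5, array becomes [7, 6, 12, 18, 11, 7, 38, 40, 29]

Place pivot at position 6: [7, 6, 12, 18, 11, 7, 29, 40, 38]
Pivot position: 6

After partitioning with pivot 29, the array becomes [7, 6, 12, 18, 11, 7, 29, 40, 38]. The pivot is placed at index 6. All elements to the left of the pivot are <= 29, and all elements to the right are > 29.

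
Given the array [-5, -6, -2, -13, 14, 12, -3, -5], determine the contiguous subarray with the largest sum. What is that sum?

Using Kadane's algorithm on [-5, -6, -2, -13, 14, 12, -3, -5]:

Scanning through the array:
Position 1 (value -6): max_ending_here = -6, max_so_far = -5
Position 2 (value -2): max_ending_here = -2, max_so_far = -2
Position 3 (value -13): max_ending_here = -13, max_so_far = -2
Position 4 (value 14): max_ending_here = 14, max_so_far = 14
Position 5 (value 12): max_ending_here = 26, max_so_far = 26
Position 6 (value -3): max_ending_here = 23, max_so_far = 26
Position 7 (value -5): max_ending_here = 18, max_so_far = 26

Maximum subarray: [14, 12]
Maximum sum: 26

The maximum subarray is [14, 12] with sum 26. This subarray runs from index 4 to index 5.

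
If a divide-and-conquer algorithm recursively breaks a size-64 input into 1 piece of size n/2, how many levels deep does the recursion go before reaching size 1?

For divide and conquer with division factor 2:

Problem sizes at each level:
Level 0: 64
Level 1: 32
Level 2: 16
Level 3: 8
Level 4: 4
Level 5: 2
Level 6: 1

The root is level 0 and the size-1 base case is level 6 (the tree spans levels 0 through 6, i.e. 7 levels counting the root), so the depth is the number of divisions: log_2(64) = 6

The recursion tree depth is log_2(64) = 6. At each level, the problem size is divided by 2, so it takes 6 divisions to reduce to a base case of size 1. The algorithm makes 1 recursive call at each level.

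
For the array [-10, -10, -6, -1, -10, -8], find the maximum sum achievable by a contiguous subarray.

Using Kadane's algorithm on [-10, -10, -6, -1, -10, -8]:

Scanning through the array:
Position 1 (value -10): max_ending_here = -10, max_so_far = -10
Position 2 (value -6): max_ending_here = -6, max_so_far = -6
Position 3 (value -1): max_ending_here = -1, max_so_far = -1
Position 4 (value -10): max_ending_here = -10, max_so_far = -1
Position 5 (value -8): max_ending_here = -8, max_so_far = -1

Maximum subarray: [-1]
Maximum sum: -1

The maximum subarray is [-1] with sum -1. This subarray runs from index 3 to index 3.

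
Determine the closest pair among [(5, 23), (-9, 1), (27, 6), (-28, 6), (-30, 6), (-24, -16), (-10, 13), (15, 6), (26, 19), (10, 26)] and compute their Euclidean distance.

Computing all pairwise distances among 10 points:

d((5, 23), (-9, 1)) = 26.0768
d((5, 23), (27, 6)) = 27.8029
d((5, 23), (-28, 6)) = 37.1214
d((5, 23), (-30, 6)) = 38.9102
d((5, 23), (-24, -16)) = 48.6004
d((5, 23), (-10, 13)) = 18.0278
d((5, 23), (15, 6)) = 19.7231
d((5, 23), (26, 19)) = 21.3776
d((5, 23), (10, 26)) = 5.831
d((-9, 1), (27, 6)) = 36.3456
d((-9, 1), (-28, 6)) = 19.6469
d((-9, 1), (-30, 6)) = 21.587
d((-9, 1), (-24, -16)) = 22.6716
d((-9, 1), (-10, 13)) = 12.0416
d((-9, 1), (15, 6)) = 24.5153
d((-9, 1), (26, 19)) = 39.3573
d((-9, 1), (10, 26)) = 31.4006
d((27, 6), (-28, 6)) = 55.0
d((27, 6), (-30, 6)) = 57.0
d((27, 6), (-24, -16)) = 55.5428
d((27, 6), (-10, 13)) = 37.6563
d((27, 6), (15, 6)) = 12.0
d((27, 6), (26, 19)) = 13.0384
d((27, 6), (10, 26)) = 26.2488
d((-28, 6), (-30, 6)) = 2.0 <-- minimum
d((-28, 6), (-24, -16)) = 22.3607
d((-28, 6), (-10, 13)) = 19.3132
d((-28, 6), (15, 6)) = 43.0
d((-28, 6), (26, 19)) = 55.5428
d((-28, 6), (10, 26)) = 42.9418
d((-30, 6), (-24, -16)) = 22.8035
d((-30, 6), (-10, 13)) = 21.1896
d((-30, 6), (15, 6)) = 45.0
d((-30, 6), (26, 19)) = 57.4891
d((-30, 6), (10, 26)) = 44.7214
d((-24, -16), (-10, 13)) = 32.2025
d((-24, -16), (15, 6)) = 44.7772
d((-24, -16), (26, 19)) = 61.0328
d((-24, -16), (10, 26)) = 54.037
d((-10, 13), (15, 6)) = 25.9615
d((-10, 13), (26, 19)) = 36.4966
d((-10, 13), (10, 26)) = 23.8537
d((15, 6), (26, 19)) = 17.0294
d((15, 6), (10, 26)) = 20.6155
d((26, 19), (10, 26)) = 17.4642

Closest pair: (-28, 6) and (-30, 6) with distance 2.0

The closest pair is (-28, 6) and (-30, 6) with Euclidean distance 2.0. For 10 points, brute-force pairwise comparison is shown above. For large n, the divide-and-conquer algorithm (sort by x, recurse on halves, check the dividing strip) achieves O(n log n).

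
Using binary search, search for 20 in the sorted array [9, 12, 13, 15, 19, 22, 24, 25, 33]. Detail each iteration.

Binary search for 20 in [9, 12, 13, 15, 19, 22, 24, 25, 33]:

lo=0, hi=8, mid=4, arr[mid]=19 -> 19 < 20, search right half
lo=5, hi=8, mid=6, arr[mid]=24 -> 24 > 20, search left half
lo=5, hi=5, mid=5, arr[mid]=22 -> 22 > 20, search left half
lo=5 > hi=4, target 20 not found

Binary search determines that 20 is not in the array after 3 comparisons. The search space was exhausted without finding the target.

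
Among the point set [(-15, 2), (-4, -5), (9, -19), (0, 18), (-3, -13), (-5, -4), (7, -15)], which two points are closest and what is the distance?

Computing all pairwise distances among 7 points:

d((-15, 2), (-4, -5)) = 13.0384
d((-15, 2), (9, -19)) = 31.8904
d((-15, 2), (0, 18)) = 21.9317
d((-15, 2), (-3, -13)) = 19.2094
d((-15, 2), (-5, -4)) = 11.6619
d((-15, 2), (7, -15)) = 27.8029
d((-4, -5), (9, -19)) = 19.105
d((-4, -5), (0, 18)) = 23.3452
d((-4, -5), (-3, -13)) = 8.0623
d((-4, -5), (-5, -4)) = 1.4142 <-- minimum
d((-4, -5), (7, -15)) = 14.8661
d((9, -19), (0, 18)) = 38.0789
d((9, -19), (-3, -13)) = 13.4164
d((9, -19), (-5, -4)) = 20.5183
d((9, -19), (7, -15)) = 4.4721
d((0, 18), (-3, -13)) = 31.1448
d((0, 18), (-5, -4)) = 22.561
d((0, 18), (7, -15)) = 33.7343
d((-3, -13), (-5, -4)) = 9.2195
d((-3, -13), (7, -15)) = 10.198
d((-5, -4), (7, -15)) = 16.2788

Closest pair: (-4, -5) and (-5, -4) with distance 1.4142

The closest pair is (-4, -5) and (-5, -4) with Euclidean distance 1.4142. For 7 points, brute-force pairwise comparison is shown above. For large n, the divide-and-conquer algorithm (sort by x, recurse on halves, check the dividing strip) achieves O(n log n).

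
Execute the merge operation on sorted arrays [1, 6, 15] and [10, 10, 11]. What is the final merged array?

Merging process:

Compare 1 vs 10: take 1 from left. Merged: [1]
Compare 6 vs 10: take 6 from left. Merged: [1, 6]
Compare 15 vs 10: take 10 from right. Merged: [1, 6, 10]
Compare 15 vs 10: take 10 from right. Merged: [1, 6, 10, 10]
Compare 15 vs 11: take 11 from right. Merged: [1, 6, 10, 10, 11]
Append remaining from left: [15]. Merged: [1, 6, 10, 10, 11, 15]

Final merged array: [1, 6, 10, 10, 11, 15]
Total comparisons: 5

The merged array is [1, 6, 10, 10, 11, 15], requiring 5 comparisons. The merge step runs in O(n) time where n is the total number of elements.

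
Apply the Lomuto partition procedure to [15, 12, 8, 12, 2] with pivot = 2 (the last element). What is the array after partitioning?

Lomuto partition with pivot = 2:

Initial array: [15, 12, 8, 12, 2]

arr[0]=15 > 2: no swap
arr[1]=12 > 2: no swap
arr[2]=8 > 2: no swap
arr[3]=12 > 2: no swap

Place pivot at position 0: [2, 12, 8, 12, 15]
Pivot position: 0

After partitioning with pivot 2, the array becomes [2, 12, 8, 12, 15]. The pivot is placed at index 0. All elements to the left of the pivot are <= 2, and all elements to the right are > 2.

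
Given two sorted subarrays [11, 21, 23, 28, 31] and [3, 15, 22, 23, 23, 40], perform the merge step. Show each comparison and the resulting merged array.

Merging process:

Compare 11 vs 3: take 3 from right. Merged: [3]
Compare 11 vs 15: take 11 from left. Merged: [3, 11]
Compare 21 vs 15: take 15 from right. Merged: [3, 11, 15]
Compare 21 vs 22: take 21 from left. Merged: [3, 11, 15, 21]
Compare 23 vs 22: take 22 from right. Merged: [3, 11, 15, 21, 22]
Compare 23 vs 23: take 23 from left. Merged: [3, 11, 15, 21, 22, 23]
Compare 28 vs 23: take 23 from right. Merged: [3, 11, 15, 21, 22, 23, 23]
Compare 28 vs 23: take 23 from right. Merged: [3, 11, 15, 21, 22, 23, 23, 23]
Compare 28 vs 40: take 28 from left. Merged: [3, 11, 15, 21, 22, 23, 23, 23, 28]
Compare 31 vs 40: take 31 from left. Merged: [3, 11, 15, 21, 22, 23, 23, 23, 28, 31]
Append remaining from right: [40]. Merged: [3, 11, 15, 21, 22, 23, 23, 23, 28, 31, 40]

Final merged array: [3, 11, 15, 21, 22, 23, 23, 23, 28, 31, 40]
Total comparisons: 10

The merged array is [3, 11, 15, 21, 22, 23, 23, 23, 28, 31, 40], requiring 10 comparisons. The merge step runs in O(n) time where n is the total number of elements.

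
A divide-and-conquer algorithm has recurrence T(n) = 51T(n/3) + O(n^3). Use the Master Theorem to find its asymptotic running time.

Master Theorem for T(n) = 51T(n/3) + O(n^3):

a = 51, b = 3, c = 3
log_b(a) = log_3(51) = 3.5789

Case 1: c = 3 < log_3(51) = 3.5789
T(n) = O(n^(log_3 51))

For T(n) = 51T(n/3) + O(n^3): log_3(51) = 3.5789. This is Case 1 of the Master Theorem (c < log_b(a), work dominated by leaves), giving O(n^(log_3 51)).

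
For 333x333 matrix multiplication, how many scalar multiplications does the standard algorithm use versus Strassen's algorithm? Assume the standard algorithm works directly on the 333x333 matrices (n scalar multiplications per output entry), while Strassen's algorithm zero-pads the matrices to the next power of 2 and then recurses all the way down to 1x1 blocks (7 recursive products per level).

Matrix multiplication for 333x333 matrices:

Strassen's algorithm requires power-of-2 dimensions. Pad 333x333 to 512x512 (next power of 2).

Standard algorithm: 333^3 = 36926037 multiplications
Strassen's algorithm: 7^(log2(512)) = 7^9 = 40353607 multiplications
Difference: 36926037 - 40353607 = -3427570 (Strassen uses MORE here due to padding overhead — for small or just-over-power-of-2 n, padding can outweigh the per-level savings)

Standard: 36926037 multiplications (333^3). Strassen: 40353607 multiplications (7^9, after padding to 512x512). Strassen reduces 8 recursive multiplications to 7 at each level.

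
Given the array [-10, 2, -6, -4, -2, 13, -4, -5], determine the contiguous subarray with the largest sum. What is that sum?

Using Kadane's algorithm on [-10, 2, -6, -4, -2, 13, -4, -5]:

Scanning through the array:
Position 1 (value 2): max_ending_here = 2, max_so_far = 2
Position 2 (value -6): max_ending_here = -4, max_so_far = 2
Position 3 (value -4): max_ending_here = -4, max_so_far = 2
Position 4 (value -2): max_ending_here = -2, max_so_far = 2
Position 5 (value 13): max_ending_here = 13, max_so_far = 13
Position 6 (value -4): max_ending_here = 9, max_so_far = 13
Position 7 (value -5): max_ending_here = 4, max_so_far = 13

Maximum subarray: [13]
Maximum sum: 13

The maximum subarray is [13] with sum 13. This subarray runs from index 5 to index 5.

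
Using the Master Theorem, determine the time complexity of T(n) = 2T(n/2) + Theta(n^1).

Master Theorem for T(n) = 2T(n/2) + O(n^1):

a = 2, b = 2, c = 1
log_b(a) = log_2(2) = 1.0000

Case 2: c = 1 = log_2(2) = 1.0000
T(n) = O(n^1 log n) = O(n log n)

For T(n) = 2T(n/2) + O(n^1): log_2(2) = 1.0000. This is Case 2 of the Master Theorem (c = log_b(a), equal work at all levels), giving O(n log n).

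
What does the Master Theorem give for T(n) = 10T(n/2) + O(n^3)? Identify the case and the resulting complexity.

Master Theorem for T(n) = 10T(n/2) + O(n^3):

a = 10, b = 2, c = 3
log_b(a) = log_2(10) = 3.3219

Case 1: c = 3 < log_2(10) = 3.3219
T(n) = O(n^(log_2 10))

For T(n) = 10T(n/2) + O(n^3): log_2(10) = 3.3219. This is Case 1 of the Master Theorem (c < log_b(a), work dominated by leaves), giving O(n^(log_2 10)).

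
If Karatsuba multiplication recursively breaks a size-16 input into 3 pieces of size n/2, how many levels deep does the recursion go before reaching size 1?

For divide and conquer with division factor 2:

Problem sizes at each level:
Level 0: 16
Level 1: 8
Level 2: 4
Level 3: 2
Level 4: 1

The root is level 0 and the size-1 base case is level 4 (the tree spans levels 0 through 4, i.e. 5 levels counting the root), so the depth is the number of divisions: log_2(16) = 4

The recursion tree depth is log_2(16) = 4. At each level, the problem size is divided by 2, so it takes 4 divisions to reduce to a base case of size 1. The algorithm makes 3 recursive calls at each level.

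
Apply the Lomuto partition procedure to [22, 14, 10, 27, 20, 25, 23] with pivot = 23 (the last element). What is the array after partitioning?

Lomuto partition with pivot = 23:

Initial array: [22, 14, 10, 27, 20, 25, 23]

arr[0]=22 <= 23: swap with position 0, array becomes [22, 14, 10, 27, 20, 25, 23]
arr[1]=14 <= 23: swap with position 1, array becomes [22, 14, 10, 27, 20, 25, 23]
arr[2]=10 <= 23: swap with position 2, array becomes [22, 14, 10, 27, 20, 25, 23]
arr[3]=27 > 23: no swap
arr[4]=20 <= 23: swap with position 3, array becomes [22, 14, 10, 20, 27, 25, 23]
arr[5]=25 > 23: no swap

Place pivot at position 4: [22, 14, 10, 20, 23, 25, 27]
Pivot position: 4

After partitioning with pivot 23, the array becomes [22, 14, 10, 20, 23, 25, 27]. The pivot is placed at index 4. All elements to the left of the pivot are <= 23, and all elements to the right are > 23.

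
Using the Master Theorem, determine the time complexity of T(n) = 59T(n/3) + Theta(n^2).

Master Theorem for T(n) = 59T(n/3) + O(n^2):

a = 59, b = 3, c = 2
log_b(a) = log_3(59) = 3.7115

Case 1: c = 2 < log_3(59) = 3.7115
T(n) = O(n^(log_3 59))

For T(n) = 59T(n/3) + O(n^2): log_3(59) = 3.7115. This is Case 1 of the Master Theorem (c < log_b(a), work dominated by leaves), giving O(n^(log_3 59)).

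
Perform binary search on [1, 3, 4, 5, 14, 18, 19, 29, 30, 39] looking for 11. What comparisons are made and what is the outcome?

Binary search for 11 in [1, 3, 4, 5, 14, 18, 19, 29, 30, 39]:

lo=0, hi=9, mid=4, arr[mid]=14 -> 14 > 11, search left half
lo=0, hi=3, mid=1, arr[mid]=3 -> 3 < 11, search right half
lo=2, hi=3, mid=2, arr[mid]=4 -> 4 < 11, search right half
lo=3, hi=3, mid=3, arr[mid]=5 -> 5 < 11, search right half
lo=4 > hi=3, target 11 not found

Binary search determines that 11 is not in the array after 4 comparisons. The search space was exhausted without finding the target.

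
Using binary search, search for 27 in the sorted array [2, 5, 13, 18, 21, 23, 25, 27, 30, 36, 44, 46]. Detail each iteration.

Binary search for 27 in [2, 5, 13, 18, 21, 23, 25, 27, 30, 36, 44, 46]:

lo=0, hi=11, mid=5, arr[mid]=23 -> 23 < 27, search right half
lo=6, hi=11, mid=8, arr[mid]=30 -> 30 > 27, search left half
lo=6, hi=7, mid=6, arr[mid]=25 -> 25 < 27, search right half
lo=7, hi=7, mid=7, arr[mid]=27 -> Found target at index 7!

Binary search finds 27 at index 7 after 4 comparisons. The search repeatedly halves the search space by comparing with the middle element.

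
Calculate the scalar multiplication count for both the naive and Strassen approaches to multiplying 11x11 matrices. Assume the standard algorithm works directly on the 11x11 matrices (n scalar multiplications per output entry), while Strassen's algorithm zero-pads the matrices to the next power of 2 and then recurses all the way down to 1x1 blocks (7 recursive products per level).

Matrix multiplication for 11x11 matrices:

Strassen's algorithm requires power-of-2 dimensions. Pad 11x11 to 16x16 (next power of 2).

Standard algorithm: 11^3 = 1331 multiplications
Strassen's algorithm: 7^(log2(16)) = 7^4 = 2401 multiplications
Difference: 1331 - 2401 = -1070 (Strassen uses MORE here due to padding overhead — for small or just-over-power-of-2 n, padding can outweigh the per-level savings)

Standard: 1331 multiplications (11^3). Strassen: 2401 multiplications (7^4, after padding to 16x16). Strassen reduces 8 recursive multiplications to 7 at each level.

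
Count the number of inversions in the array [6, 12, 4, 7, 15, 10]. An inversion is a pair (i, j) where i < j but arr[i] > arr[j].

Finding inversions in [6, 12, 4, 7, 15, 10]:

(0, 2): arr[0]=6 > arr[2]=4
(1, 2): arr[1]=12 > arr[2]=4
(1, 3): arr[1]=12 > arr[3]=7
(1, 5): arr[1]=12 > arr[5]=10
(4, 5): arr[4]=15 > arr[5]=10

Total inversions: 5

The array has 5 inversion(s): (0,2), (1,2), (1,3), (1,5), (4,5). Each pair (i,j) satisfies i < j and arr[i] > arr[j].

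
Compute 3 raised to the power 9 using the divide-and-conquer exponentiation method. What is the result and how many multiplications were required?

Computing 3^9 by squaring (build up from 3^1; each line after the first costs one multiplication):

3^1 = 3
3^2 = (3^1)^2 = 3^2 = 9
3^4 = (3^2)^2 = 9^2 = 81
3^8 = (3^4)^2 = 81^2 = 6561
3^9 = 3 * 3^8 = 3 * 6561 = 19683

Result: 19683
Multiplications needed: 4 (4 lines after 3^1)

3^9 = 19683. Using exponentiation by squaring, this requires 4 multiplications. The key idea: if the exponent is even, square the half-power; if odd, multiply by the base once.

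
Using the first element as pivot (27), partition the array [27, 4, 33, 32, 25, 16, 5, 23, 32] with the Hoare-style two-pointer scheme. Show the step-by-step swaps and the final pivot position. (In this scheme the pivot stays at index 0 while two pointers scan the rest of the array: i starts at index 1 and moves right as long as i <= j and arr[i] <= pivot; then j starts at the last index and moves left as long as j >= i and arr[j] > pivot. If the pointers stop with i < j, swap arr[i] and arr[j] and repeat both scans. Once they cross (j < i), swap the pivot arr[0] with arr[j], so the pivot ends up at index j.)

Hoare-style two-pointer partition with pivot = 27:

Initial array: [27, 4, 33, 32, 25, 16, 5, 23, 32]

Pointers start at i = 1, j = 8.
i stops at index 2 (arr[2]=33 > 27), j stops at index 7 (arr[7]=23 <= 27): swap arr[2] and arr[7], array becomes [27, 4, 23, 32, 25, 16, 5, 33, 32]
i stops at index 3 (arr[3]=32 > 27), j stops at index 6 (arr[6]=5 <= 27): swap arr[3] and arr[6], array becomes [27, 4, 23, 5, 25, 16, 32, 33, 32]
i ends at 6, j ends at 5: the pointers have crossed (j < i), so scanning stops.

Swap pivot arr[0] with arr[5] to place pivot at position 5: [16, 4, 23, 5, 25, 27, 32, 33, 32]
Pivot position: 5

After partitioning with pivot 27, the array becomes [16, 4, 23, 5, 25, 27, 32, 33, 32]. The pivot is placed at index 5. All elements to the left of the pivot are <= 27, and all elements to the right are > 27.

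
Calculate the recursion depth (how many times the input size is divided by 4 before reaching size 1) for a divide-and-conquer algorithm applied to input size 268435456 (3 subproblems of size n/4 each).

For divide and conquer with division factor 4:

Problem sizes at each level:
Level 0: 268435456
Level 1: 67108864
Level 2: 16777216
Level 3: 4194304
Level 4: 1048576
Level 5: 262144
Level 6: 65536
Level 7: 16384
Level 8: 4096
Level 9: 1024
Level 10: 256
Level 11: 64
Level 12: 16
Level 13: 4
Level 14: 1

The root is level 0 and the size-1 base case is level 14 (the tree spans levels 0 through 14, i.e. 15 levels counting the root), so the depth is the number of divisions: log_4(268435456) = 14

The recursion tree depth is log_4(268435456) = 14. At each level, the problem size is divided by 4, so it takes 14 divisions to reduce to a base case of size 1. The algorithm makes 3 recursive calls at each level.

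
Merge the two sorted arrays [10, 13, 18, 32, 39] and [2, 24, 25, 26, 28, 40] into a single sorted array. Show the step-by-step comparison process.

Merging process:

Compare 10 vs 2: take 2 from right. Merged: [2]
Compare 10 vs 24: take 10 from left. Merged: [2, 10]
Compare 13 vs 24: take 13 from left. Merged: [2, 10, 13]
Compare 18 vs 24: take 18 from left. Merged: [2, 10, 13, 18]
Compare 32 vs 24: take 24 from right. Merged: [2, 10, 13, 18, 24]
Compare 32 vs 25: take 25 from right. Merged: [2, 10, 13, 18, 24, 25]
Compare 32 vs 26: take 26 from right. Merged: [2, 10, 13, 18, 24, 25, 26]
Compare 32 vs 28: take 28 from right. Merged: [2, 10, 13, 18, 24, 25, 26, 28]
Compare 32 vs 40: take 32 from left. Merged: [2, 10, 13, 18, 24, 25, 26, 28, 32]
Compare 39 vs 40: take 39 from left. Merged: [2, 10, 13, 18, 24, 25, 26, 28, 32, 39]
Append remaining from right: [40]. Merged: [2, 10, 13, 18, 24, 25, 26, 28, 32, 39, 40]

Final merged array: [2, 10, 13, 18, 24, 25, 26, 28, 32, 39, 40]
Total comparisons: 10

The merged array is [2, 10, 13, 18, 24, 25, 26, 28, 32, 39, 40], requiring 10 comparisons. The merge step runs in O(n) time where n is the total number of elements.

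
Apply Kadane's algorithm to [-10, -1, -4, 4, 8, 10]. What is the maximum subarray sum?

Using Kadane's algorithm on [-10, -1, -4, 4, 8, 10]:

Scanning through the array:
Position 1 (value -1): max_ending_here = -1, max_so_far = -1
Position 2 (value -4): max_ending_here = -4, max_so_far = -1
Position 3 (value 4): max_ending_here = 4, max_so_far = 4
Position 4 (value 8): max_ending_here = 12, max_so_far = 12
Position 5 (value 10): max_ending_here = 22, max_so_far = 22

Maximum subarray: [4, 8, 10]
Maximum sum: 22

The maximum subarray is [4, 8, 10] with sum 22. This subarray runs from index 3 to index 5.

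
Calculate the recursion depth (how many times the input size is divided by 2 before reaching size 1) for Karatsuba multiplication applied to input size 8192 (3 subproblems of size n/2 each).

For divide and conquer with division factor 2:

Problem sizes at each level:
Level 0: 8192
Level 1: 4096
Level 2: 2048
Level 3: 1024
Level 4: 512
Level 5: 256
Level 6: 128
Level 7: 64
Level 8: 32
Level 9: 16
Level 10: 8
Level 11: 4
Level 12: 2
Level 13: 1

The root is level 0 and the size-1 base case is level 13 (the tree spans levels 0 through 13, i.e. 14 levels counting the root), so the depth is the number of divisions: log_2(8192) = 13

The recursion tree depth is log_2(8192) = 13. At each level, the problem size is divided by 2, so it takes 13 divisions to reduce to a base case of size 1. The algorithm makes 3 recursive calls at each level.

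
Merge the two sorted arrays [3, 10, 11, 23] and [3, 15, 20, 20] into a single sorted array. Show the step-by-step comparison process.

Merging process:

Compare 3 vs 3: take 3 from left. Merged: [3]
Compare 10 vs 3: take 3 from right. Merged: [3, 3]
Compare 10 vs 15: take 10 from left. Merged: [3, 3, 10]
Compare 11 vs 15: take 11 from left. Merged: [3, 3, 10, 11]
Compare 23 vs 15: take 15 from right. Merged: [3, 3, 10, 11, 15]
Compare 23 vs 20: take 20 from right. Merged: [3, 3, 10, 11, 15, 20]
Compare 23 vs 20: take 20 from right. Merged: [3, 3, 10, 11, 15, 20, 20]
Append remaining from left: [23]. Merged: [3, 3, 10, 11, 15, 20, 20, 23]

Final merged array: [3, 3, 10, 11, 15, 20, 20, 23]
Total comparisons: 7

The merged array is [3, 3, 10, 11, 15, 20, 20, 23], requiring 7 comparisons. The merge step runs in O(n) time where n is the total number of elements.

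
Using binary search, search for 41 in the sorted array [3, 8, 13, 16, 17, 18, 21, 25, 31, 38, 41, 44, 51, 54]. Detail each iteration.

Binary search for 41 in [3, 8, 13, 16, 17, 18, 21, 25, 31, 38, 41, 44, 51, 54]:

lo=0, hi=13, mid=6, arr[mid]=21 -> 21 < 41, search right half
lo=7, hi=13, mid=10, arr[mid]=41 -> Found target at index 10!

Binary search finds 41 at index 10 after 2 comparisons. The search repeatedly halves the search space by comparing with the middle element.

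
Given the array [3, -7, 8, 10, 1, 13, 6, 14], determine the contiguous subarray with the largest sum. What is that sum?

Using Kadane's algorithm on [3, -7, 8, 10, 1, 13, 6, 14]:

Scanning through the array:
Position 1 (value -7): max_ending_here = -4, max_so_far = 3
Position 2 (value 8): max_ending_here = 8, max_so_far = 8
Position 3 (value 10): max_ending_here = 18, max_so_far = 18
Position 4 (value 1): max_ending_here = 19, max_so_far = 19
Position 5 (value 13): max_ending_here = 32, max_so_far = 32
Position 6 (value 6): max_ending_here = 38, max_so_far = 38
Position 7 (value 14): max_ending_here = 52, max_so_far = 52

Maximum subarray: [8, 10, 1, 13, 6, 14]
Maximum sum: 52

The maximum subarray is [8, 10, 1, 13, 6, 14] with sum 52. This subarray runs from index 2 to index 7.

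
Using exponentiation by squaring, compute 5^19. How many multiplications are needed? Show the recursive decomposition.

Computing 5^19 by squaring (build up from 5^1; each line after the first costs one multiplication):

5^1 = 5
5^2 = (5^1)^2 = 5^2 = 25
5^4 = (5^2)^2 = 25^2 = 625
5^8 = (5^4)^2 = 625^2 = 390625
5^9 = 5 * 5^8 = 5 * 390625 = 1953125
5^18 = (5^9)^2 = 1953125^2 = 3814697265625
5^19 = 5 * 5^18 = 5 * 3814697265625 = 19073486328125

Result: 19073486328125
Multiplications needed: 6 (6 lines after 5^1)

5^19 = 19073486328125. Using exponentiation by squaring, this requires 6 multiplications. The key idea: if the exponent is even, square the half-power; if odd, multiply by the base once.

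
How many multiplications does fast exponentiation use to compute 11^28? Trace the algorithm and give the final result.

Computing 11^28 by squaring (build up from 11^1; each line after the first costs one multiplication):

11^1 = 11
11^2 = (11^1)^2 = 11^2 = 121
11^3 = 11 * 11^2 = 11 * 121 = 1331
11^6 = (11^3)^2 = 1331^2 = 1771561
11^7 = 11 * 11^6 = 11 * 1771561 = 19487171
11^14 = (11^7)^2 = 19487171^2 = 379749833583241
11^28 = (11^14)^2 = 379749833583241^2 = 144209936106499234037676064081

Result: 144209936106499234037676064081
Multiplications needed: 6 (6 lines after 11^1)

11^28 = 144209936106499234037676064081. Using exponentiation by squaring, this requires 6 multiplications. The key idea: if the exponent is even, square the half-power; if odd, multiply by the base once.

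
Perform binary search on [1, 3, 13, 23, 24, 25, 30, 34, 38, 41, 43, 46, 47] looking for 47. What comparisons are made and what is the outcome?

Binary search for 47 in [1, 3, 13, 23, 24, 25, 30, 34, 38, 41, 43, 46, 47]:

lo=0, hi=12, mid=6, arr[mid]=30 -> 30 < 47, search right half
lo=7, hi=12, mid=9, arr[mid]=41 -> 41 < 47, search right half
lo=10, hi=12, mid=11, arr[mid]=46 -> 46 < 47, search right half
lo=12, hi=12, mid=12, arr[mid]=47 -> Found target at index 12!

Binary search finds 47 at index 12 after 4 comparisons. The search repeatedly halves the search space by comparing with the middle element.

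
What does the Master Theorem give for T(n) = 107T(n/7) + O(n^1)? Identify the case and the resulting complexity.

Master Theorem for T(n) = 107T(n/7) + O(n^1):

a = 107, b = 7, c = 1
log_b(a) = log_7(107) = 2.4014

Case 1: c = 1 < log_7(107) = 2.4014
T(n) = O(n^(log_7 107))

For T(n) = 107T(n/7) + O(n^1): log_7(107) = 2.4014. This is Case 1 of the Master Theorem (c < log_b(a), work dominated by leaves), giving O(n^(log_7 107)).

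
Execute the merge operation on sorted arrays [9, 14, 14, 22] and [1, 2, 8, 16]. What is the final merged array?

Merging process:

Compare 9 vs 1: take 1 from right. Merged: [1]
Compare 9 vs 2: take 2 from right. Merged: [1, 2]
Compare 9 vs 8: take 8 from right. Merged: [1, 2, 8]
Compare 9 vs 16: take 9 from left. Merged: [1, 2, 8, 9]
Compare 14 vs 16: take 14 from left. Merged: [1, 2, 8, 9, 14]
Compare 14 vs 16: take 14 from left. Merged: [1, 2, 8, 9, 14, 14]
Compare 22 vs 16: take 16 from right. Merged: [1, 2, 8, 9, 14, 14, 16]
Append remaining from left: [22]. Merged: [1, 2, 8, 9, 14, 14, 16, 22]

Final merged array: [1, 2, 8, 9, 14, 14, 16, 22]
Total comparisons: 7

The merged array is [1, 2, 8, 9, 14, 14, 16, 22], requiring 7 comparisons. The merge step runs in O(n) time where n is the total number of elements.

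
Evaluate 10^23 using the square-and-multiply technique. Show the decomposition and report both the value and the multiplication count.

Computing 10^23 by squaring (build up from 10^1; each line after the first costs one multiplication):

10^1 = 10
10^2 = (10^1)^2 = 10^2 = 100
10^4 = (10^2)^2 = 100^2 = 10000
10^5 = 10 * 10^4 = 10 * 10000 = 100000
10^10 = (10^5)^2 = 100000^2 = 10000000000
10^11 = 10 * 10^10 = 10 * 10000000000 = 100000000000
10^22 = (10^11)^2 = 100000000000^2 = 10000000000000000000000
10^23 = 10 * 10^22 = 10 * 10000000000000000000000 = 100000000000000000000000

Result: 100000000000000000000000
Multiplications needed: 7 (7 lines after 10^1)

10^23 = 100000000000000000000000. Using exponentiation by squaring, this requires 7 multiplications. The key idea: if the exponent is even, square the half-power; if odd, multiply by the base once.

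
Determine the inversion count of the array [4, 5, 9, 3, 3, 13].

Finding inversions in [4, 5, 9, 3, 3, 13]:

(0, 3): arr[0]=4 > arr[3]=3
(0, 4): arr[0]=4 > arr[4]=3
(1, 3): arr[1]=5 > arr[3]=3
(1, 4): arr[1]=5 > arr[4]=3
(2, 3): arr[2]=9 > arr[3]=3
(2, 4): arr[2]=9 > arr[4]=3

Total inversions: 6

The array has 6 inversion(s): (0,3), (0,4), (1,3), (1,4), (2,3), (2,4). Each pair (i,j) satisfies i < j and arr[i] > arr[j].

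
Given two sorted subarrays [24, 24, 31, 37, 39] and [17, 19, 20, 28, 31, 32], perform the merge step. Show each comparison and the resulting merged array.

Merging process:

Compare 24 vs 17: take 17 from right. Merged: [17]
Compare 24 vs 19: take 19 from right. Merged: [17, 19]
Compare 24 vs 20: take 20 from right. Merged: [17, 19, 20]
Compare 24 vs 28: take 24 from left. Merged: [17, 19, 20, 24]
Compare 24 vs 28: take 24 from left. Merged: [17, 19, 20, 24, 24]
Compare 31 vs 28: take 28 from right. Merged: [17, 19, 20, 24, 24, 28]
Compare 31 vs 31: take 31 from left. Merged: [17, 19, 20, 24, 24, 28, 31]
Compare 37 vs 31: take 31 from right. Merged: [17, 19, 20, 24, 24, 28, 31, 31]
Compare 37 vs 32: take 32 from right. Merged: [17, 19, 20, 24, 24, 28, 31, 31, 32]
Append remaining from left: [37, 39]. Merged: [17, 19, 20, 24, 24, 28, 31, 31, 32, 37, 39]

Final merged array: [17, 19, 20, 24, 24, 28, 31, 31, 32, 37, 39]
Total comparisons: 9

The merged array is [17, 19, 20, 24, 24, 28, 31, 31, 32, 37, 39], requiring 9 comparisons. The merge step runs in O(n) time where n is the total number of elements.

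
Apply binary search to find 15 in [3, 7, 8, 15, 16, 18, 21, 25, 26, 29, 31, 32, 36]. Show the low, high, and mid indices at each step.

Binary search for 15 in [3, 7, 8, 15, 16, 18, 21, 25, 26, 29, 31, 32, 36]:

lo=0, hi=12, mid=6, arr[mid]=21 -> 21 > 15, search left half
lo=0, hi=5, mid=2, arr[mid]=8 -> 8 < 15, search right half
lo=3, hi=5, mid=4, arr[mid]=16 -> 16 > 15, search left half
lo=3, hi=3, mid=3, arr[mid]=15 -> Found target at index 3!

Binary search finds 15 at index 3 after 4 comparisons. The search repeatedly halves the search space by comparing with the middle element.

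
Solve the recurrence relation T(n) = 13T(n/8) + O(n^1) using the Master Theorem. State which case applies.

Master Theorem for T(n) = 13T(n/8) + O(n^1):

a = 13, b = 8, c = 1
log_b(a) = log_8(13) = 1.2335

Case 1: c = 1 < log_8(13) = 1.2335
T(n) = O(n^(log_8 13))

For T(n) = 13T(n/8) + O(n^1): log_8(13) = 1.2335. This is Case 1 of the Master Theorem (c < log_b(a), work dominated by leaves), giving O(n^(log_8 13)).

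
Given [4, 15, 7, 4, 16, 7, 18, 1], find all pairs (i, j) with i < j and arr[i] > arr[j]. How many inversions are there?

Finding inversions in [4, 15, 7, 4, 16, 7, 18, 1]:

(0, 7): arr[0]=4 > arr[7]=1
(1, 2): arr[1]=15 > arr[2]=7
(1, 3): arr[1]=15 > arr[3]=4
(1, 5): arr[1]=15 > arr[5]=7
(1, 7): arr[1]=15 > arr[7]=1
(2, 3): arr[2]=7 > arr[3]=4
(2, 7): arr[2]=7 > arr[7]=1
(3, 7): arr[3]=4 > arr[7]=1
(4, 5): arr[4]=16 > arr[5]=7
(4, 7): arr[4]=16 > arr[7]=1
(5, 7): arr[5]=7 > arr[7]=1
(6, 7): arr[6]=18 > arr[7]=1

Total inversions: 12

The array has 12 inversion(s): (0,7), (1,2), (1,3), (1,5), (1,7), (2,3), (2,7), (3,7), (4,5), (4,7), (5,7), (6,7). Each pair (i,j) satisfies i < j and arr[i] > arr[j].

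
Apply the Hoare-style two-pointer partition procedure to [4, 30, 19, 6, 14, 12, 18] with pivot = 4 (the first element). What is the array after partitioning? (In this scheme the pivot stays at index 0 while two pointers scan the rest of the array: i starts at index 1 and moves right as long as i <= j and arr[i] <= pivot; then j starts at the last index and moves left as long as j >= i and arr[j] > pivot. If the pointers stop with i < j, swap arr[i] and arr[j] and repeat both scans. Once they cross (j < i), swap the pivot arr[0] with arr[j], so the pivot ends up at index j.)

Hoare-style two-pointer partition with pivot = 4:

Initial array: [4, 30, 19, 6, 14, 12, 18]

Pointers start at i = 1, j = 6.
i ends at 1, j ends at 0: the pointers have crossed (j < i), so scanning stops.

j = 0, so swapping arr[0] with arr[j] leaves the pivot at position 0: [4, 30, 19, 6, 14, 12, 18]
Pivot position: 0

After partitioning with pivot 4, the array becomes [4, 30, 19, 6, 14, 12, 18]. The pivot is placed at index 0. All elements to the left of the pivot are <= 4, and all elements to the right are > 4.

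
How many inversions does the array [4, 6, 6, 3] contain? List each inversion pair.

Finding inversions in [4, 6, 6, 3]:

(0, 3): arr[0]=4 > arr[3]=3
(1, 3): arr[1]=6 > arr[3]=3
(2, 3): arr[2]=6 > arr[3]=3

Total inversions: 3

The array has 3 inversion(s): (0,3), (1,3), (2,3). Each pair (i,j) satisfies i < j and arr[i] > arr[j].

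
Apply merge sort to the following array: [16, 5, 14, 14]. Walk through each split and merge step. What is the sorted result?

Merge sort trace:

Split: [16, 5, 14, 14] -> [16, 5] and [14, 14]
  Split: [16, 5] -> [16] and [5]
  Merge: [16] + [5] -> [5, 16]
  Split: [14, 14] -> [14] and [14]
  Merge: [14] + [14] -> [14, 14]
Merge: [5, 16] + [14, 14] -> [5, 14, 14, 16]

Final sorted array: [5, 14, 14, 16]

The merge sort proceeds by recursively splitting the array and merging sorted halves.
After all merges, the sorted array is [5, 14, 14, 16].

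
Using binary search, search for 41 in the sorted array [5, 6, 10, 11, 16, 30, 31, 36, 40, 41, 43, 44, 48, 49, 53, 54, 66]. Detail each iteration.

Binary search for 41 in [5, 6, 10, 11, 16, 30, 31, 36, 40, 41, 43, 44, 48, 49, 53, 54, 66]:

lo=0, hi=16, mid=8, arr[mid]=40 -> 40 < 41, search right half
lo=9, hi=16, mid=12, arr[mid]=48 -> 48 > 41, search left half
lo=9, hi=11, mid=10, arr[mid]=43 -> 43 > 41, search left half
lo=9, hi=9, mid=9, arr[mid]=41 -> Found target at index 9!

Binary search finds 41 at index 9 after 4 comparisons. The search repeatedly halves the search space by comparing with the middle element.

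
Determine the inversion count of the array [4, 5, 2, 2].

Finding inversions in [4, 5, 2, 2]:

(0, 2): arr[0]=4 > arr[2]=2
(0, 3): arr[0]=4 > arr[3]=2
(1, 2): arr[1]=5 > arr[2]=2
(1, 3): arr[1]=5 > arr[3]=2

Total inversions: 4

The array has 4 inversion(s): (0,2), (0,3), (1,2), (1,3). Each pair (i,j) satisfies i < j and arr[i] > arr[j].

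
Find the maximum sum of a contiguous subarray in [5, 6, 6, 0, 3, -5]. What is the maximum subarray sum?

Using Kadane's algorithm on [5, 6, 6, 0, 3, -5]:

Scanning through the array:
Position 1 (value 6): max_ending_here = 11, max_so_far = 11
Position 2 (value 6): max_ending_here = 17, max_so_far = 17
Position 3 (value 0): max_ending_here = 17, max_so_far = 17
Position 4 (value 3): max_ending_here = 20, max_so_far = 20
Position 5 (value -5): max_ending_here = 15, max_so_far = 20

Maximum subarray: [5, 6, 6, 0, 3]
Maximum sum: 20

The maximum subarray is [5, 6, 6, 0, 3] with sum 20. This subarray runs from index 0 to index 4.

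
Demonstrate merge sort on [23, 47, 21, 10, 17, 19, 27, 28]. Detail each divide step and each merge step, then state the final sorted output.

Merge sort trace:

Split: [23, 47, 21, 10, 17, 19, 27, 28] -> [23, 47, 21, 10] and [17, 19, 27, 28]
  Split: [23, 47, 21, 10] -> [23, 47] and [21, 10]
    Split: [23, 47] -> [23] and [47]
    Merge: [23] + [47] -> [23, 47]
    Split: [21, 10] -> [21] and [10]
    Merge: [21] + [10] -> [10, 21]
  Merge: [23, 47] + [10, 21] -> [10, 21, 23, 47]
  Split: [17, 19, 27, 28] -> [17, 19] and [27, 28]
    Split: [17, 19] -> [17] and [19]
    Merge: [17] + [19] -> [17, 19]
    Split: [27, 28] -> [27] and [28]
    Merge: [27] + [28] -> [27, 28]
  Merge: [17, 19] + [27, 28] -> [17, 19, 27, 28]
Merge: [10, 21, 23, 47] + [17, 19, 27, 28] -> [10, 17, 19, 21, 23, 27, 28, 47]

Final sorted array: [10, 17, 19, 21, 23, 27, 28, 47]

The merge sort proceeds by recursively splitting the array and merging sorted halves.
After all merges, the sorted array is [10, 17, 19, 21, 23, 27, 28, 47].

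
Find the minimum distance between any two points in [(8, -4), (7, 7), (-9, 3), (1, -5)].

Computing all pairwise distances among 4 points:

d((8, -4), (7, 7)) = 11.0454
d((8, -4), (-9, 3)) = 18.3848
d((8, -4), (1, -5)) = 7.0711 <-- minimum
d((7, 7), (-9, 3)) = 16.4924
d((7, 7), (1, -5)) = 13.4164
d((-9, 3), (1, -5)) = 12.8062

Closest pair: (8, -4) and (1, -5) with distance 7.0711

The closest pair is (8, -4) and (1, -5) with Euclidean distance 7.0711. For 4 points, brute-force pairwise comparison is shown above. For large n, the divide-and-conquer algorithm (sort by x, recurse on halves, check the dividing strip) achieves O(n log n).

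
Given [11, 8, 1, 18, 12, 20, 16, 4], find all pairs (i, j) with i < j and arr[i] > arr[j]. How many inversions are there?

Finding inversions in [11, 8, 1, 18, 12, 20, 16, 4]:

(0, 1): arr[0]=11 > arr[1]=8
(0, 2): arr[0]=11 > arr[2]=1
(0, 7): arr[0]=11 > arr[7]=4
(1, 2): arr[1]=8 > arr[2]=1
(1, 7): arr[1]=8 > arr[7]=4
(3, 4): arr[3]=18 > arr[4]=12
(3, 6): arr[3]=18 > arr[6]=16
(3, 7): arr[3]=18 > arr[7]=4
(4, 7): arr[4]=12 > arr[7]=4
(5, 6): arr[5]=20 > arr[6]=16
(5, 7): arr[5]=20 > arr[7]=4
(6, 7): arr[6]=16 > arr[7]=4

Total inversions: 12

The array has 12 inversion(s): (0,1), (0,2), (0,7), (1,2), (1,7), (3,4), (3,6), (3,7), (4,7), (5,6), (5,7), (6,7). Each pair (i,j) satisfies i < j and arr[i] > arr[j].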